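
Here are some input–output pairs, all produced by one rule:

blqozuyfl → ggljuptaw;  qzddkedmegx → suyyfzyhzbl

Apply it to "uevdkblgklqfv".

What's happening: shift every letter 5 places backward in the alphabet (wrapping around), then swap the first and last characters.
Applying both steps to "uevdkblgklqfv": "pzqyfwgbfglaq", then "qzqyfwgbfglap".
(Check on "blqozuyfl": → "wgljuptag" → "ggljuptaw" ✓)

qzqyfwgbfglap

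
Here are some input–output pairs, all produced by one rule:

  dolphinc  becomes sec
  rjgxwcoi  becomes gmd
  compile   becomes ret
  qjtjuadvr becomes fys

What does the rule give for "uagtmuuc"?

Rule — shift every letter 11 places backward in the alphabet (wrapping around), then keep one character in every 3, starting at position 1 (positions 1st, 4th, 7th, ...).
Working it through for "uagtmuuc": intermediate "jpvibjjr", final "jij".
(Check on "qjtjuadvr": → "fyiyjpskg" → "fys" ✓)

jij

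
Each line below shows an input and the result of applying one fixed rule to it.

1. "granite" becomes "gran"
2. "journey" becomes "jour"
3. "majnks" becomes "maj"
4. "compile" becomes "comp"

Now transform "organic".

Looking at the pairs, the operation is to delete the last 3 characters.
"organic" → "orga".

orga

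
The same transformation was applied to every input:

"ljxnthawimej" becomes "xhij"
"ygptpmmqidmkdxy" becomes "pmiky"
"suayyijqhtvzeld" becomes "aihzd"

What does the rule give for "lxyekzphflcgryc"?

yzfgc

Looking at the pairs, the operation is to keep one character in every 3, starting at position 3 (positions 3rd, 6th, 9th, ...).
So "lxyekzphflcgryc" becomes "yzfgc".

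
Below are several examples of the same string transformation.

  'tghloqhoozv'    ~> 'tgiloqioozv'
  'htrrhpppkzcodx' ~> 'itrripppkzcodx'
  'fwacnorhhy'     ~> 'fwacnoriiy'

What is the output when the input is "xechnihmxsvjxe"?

xeciniimxsvjxe

In each case the input is transformed by: replace every "h" with "i".
"xechnihmxsvjxe" → "xeciniimxsvjxe".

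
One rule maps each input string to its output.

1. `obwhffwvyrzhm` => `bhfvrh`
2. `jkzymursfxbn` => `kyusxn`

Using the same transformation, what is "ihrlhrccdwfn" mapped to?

hlrcwn

Looking at the pairs, the operation is to keep every other character starting from the second (positions 2nd, 4th, 6th, ...).
So "ihrlhrccdwfn" becomes "hlrcwn".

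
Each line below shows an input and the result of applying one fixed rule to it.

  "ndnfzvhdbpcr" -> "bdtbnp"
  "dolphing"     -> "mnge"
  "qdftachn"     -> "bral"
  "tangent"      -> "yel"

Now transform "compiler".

mnjp

Looking at the pairs, the operation is to shift every letter 2 places backward in the alphabet (wrapping around), then keep every other character starting from the second (positions 2nd, 4th, 6th, ...).
On "compiler": the first step gives "amkngjcp", and the second then gives "mnjp".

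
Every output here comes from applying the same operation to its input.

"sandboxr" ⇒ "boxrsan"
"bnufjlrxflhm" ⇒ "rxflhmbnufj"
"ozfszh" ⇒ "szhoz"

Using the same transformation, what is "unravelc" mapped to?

In each case the input is transformed by: swap the front and back halves of the string, then delete the last character.
"unravelc" → "velcunra" → "velcunr".

velcunr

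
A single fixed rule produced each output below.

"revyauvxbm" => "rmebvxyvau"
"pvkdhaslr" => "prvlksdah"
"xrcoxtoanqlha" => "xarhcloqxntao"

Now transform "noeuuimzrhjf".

nfojehuruzim

Each output is the input with this applied: take characters alternately from the front and the back (1st, last, 2nd, 2nd-last, ...).
"noeuuimzrhjf" → "nfojehuruzim".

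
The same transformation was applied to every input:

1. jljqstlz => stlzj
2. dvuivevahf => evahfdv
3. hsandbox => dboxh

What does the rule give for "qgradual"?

dualq

The rule is to swap the front and back halves of the string, then delete the last 3 characters.
Working it through for "qgradual": intermediate "dualqgra", final "dualq".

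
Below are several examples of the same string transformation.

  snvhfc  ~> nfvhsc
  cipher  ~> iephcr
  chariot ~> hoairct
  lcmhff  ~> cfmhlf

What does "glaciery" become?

lraecigy

Rule — take characters alternately from the front and the back (1st, last, 2nd, 2nd-last, ...), then move the first 2 characters to the end (rotate left by 2).
Applying that to "glaciery" gives "lraecigy".
(Check on "lcmhff": → "lfcfmh" → "cfmhlf" ✓)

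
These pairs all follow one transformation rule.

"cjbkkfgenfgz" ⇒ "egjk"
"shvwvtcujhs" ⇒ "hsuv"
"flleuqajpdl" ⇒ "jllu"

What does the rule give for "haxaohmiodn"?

Rule — keep one character in every 3, starting at position 2 (positions 2nd, 5th, 8th, ...), then sort the characters into alphabetical order.
Applying both steps to "haxaohmiodn": "aoin", then "aino".

aino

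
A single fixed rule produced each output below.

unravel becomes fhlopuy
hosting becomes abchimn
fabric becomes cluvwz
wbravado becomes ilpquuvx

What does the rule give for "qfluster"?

The pattern: shift every letter 6 places backward in the alphabet (wrapping around), then sort the characters into alphabetical order.
Starting from "qfluster": after the first operation, "kzfomnyl"; after the second, "fklmnoyz".

fklmnoyz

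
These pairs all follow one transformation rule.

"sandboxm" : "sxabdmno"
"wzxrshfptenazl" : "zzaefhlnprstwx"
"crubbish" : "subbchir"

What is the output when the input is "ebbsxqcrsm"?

The transformation: sort the characters into alphabetical order, then move the last 2 characters to the front (rotate right by 2).
So "ebbsxqcrsm" becomes "sxbbcemqrs".

sxbbcemqrs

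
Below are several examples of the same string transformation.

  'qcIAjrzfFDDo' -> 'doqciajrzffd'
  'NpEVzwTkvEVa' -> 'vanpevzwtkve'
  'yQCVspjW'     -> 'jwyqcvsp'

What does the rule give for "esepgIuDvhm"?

The rule is to move the last 2 characters to the front (rotate right by 2), then convert every letter to lowercase.
Working it through for "esepgIuDvhm": intermediate "hmesepgIuDv", final "hmesepgiudv".
(Check on "NpEVzwTkvEVa": → "VaNpEVzwTkvE" → "vanpevzwtkve" ✓)

hmesepgiudv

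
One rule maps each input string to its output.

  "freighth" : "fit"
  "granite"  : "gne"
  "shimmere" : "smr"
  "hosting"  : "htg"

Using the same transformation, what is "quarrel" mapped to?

qrl

Rule — keep one character in every 3, starting at position 1 (positions 1st, 4th, 7th, ...).
Doing the same to "quarrel": "qrl".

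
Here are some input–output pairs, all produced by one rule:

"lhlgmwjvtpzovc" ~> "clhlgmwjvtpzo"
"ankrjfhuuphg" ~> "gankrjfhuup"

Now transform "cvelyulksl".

lcvelyulk

The transformation: move the last character to the front, then delete the last character.
On "cvelyulksl" that produces "lcvelyulk".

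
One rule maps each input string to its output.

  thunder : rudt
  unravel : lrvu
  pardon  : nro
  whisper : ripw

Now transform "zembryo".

omrz

Looking at the pairs, the operation is to swap the first and last characters, then keep every other character starting from the first (positions 1st, 3rd, 5th, ...).
"zembryo" → "oembryz" → "omrz".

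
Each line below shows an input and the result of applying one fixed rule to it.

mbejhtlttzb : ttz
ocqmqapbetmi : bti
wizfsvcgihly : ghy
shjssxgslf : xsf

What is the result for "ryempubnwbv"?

unb

What's happening: keep every other character starting from the second (positions 2nd, 4th, 6th, ...), then keep only the last 3 characters.
On "ryempubnwbv": the first step gives "ymunb", and the second then gives "unb".
(Check on "mbejhtlttzb": → "bjttz" → "ttz" ✓)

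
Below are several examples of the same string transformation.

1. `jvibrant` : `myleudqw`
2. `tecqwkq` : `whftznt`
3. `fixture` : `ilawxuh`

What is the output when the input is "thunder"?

wkxqghu

Looking at the pairs, the operation is to shift every letter 3 places forward in the alphabet (wrapping around).
Applying that to "thunder" gives "wkxqghu".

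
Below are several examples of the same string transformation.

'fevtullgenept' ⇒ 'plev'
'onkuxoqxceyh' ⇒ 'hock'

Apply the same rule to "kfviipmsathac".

apav

In each case the input is transformed by: keep one character in every 3, starting at position 3 (positions 3rd, 6th, 9th, ...), then swap the first and last characters.
So "kfviipmsathac" becomes "apav".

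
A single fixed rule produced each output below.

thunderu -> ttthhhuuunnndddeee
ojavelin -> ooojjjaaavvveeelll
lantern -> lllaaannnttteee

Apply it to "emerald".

The transformation: delete the last 2 characters, then repeat every character 3 times.
For "emerald", step one produces "emera"; step two turns that into "eeemmmeeerrraaa".

eeemmmeeerrraaa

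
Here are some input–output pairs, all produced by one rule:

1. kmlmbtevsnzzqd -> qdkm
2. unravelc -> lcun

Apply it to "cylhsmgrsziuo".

The pattern: move the first 2 characters to the end (rotate left by 2), then keep only the last 4 characters.
Doing the same to "cylhsmgrsziuo": "uocy".

uocy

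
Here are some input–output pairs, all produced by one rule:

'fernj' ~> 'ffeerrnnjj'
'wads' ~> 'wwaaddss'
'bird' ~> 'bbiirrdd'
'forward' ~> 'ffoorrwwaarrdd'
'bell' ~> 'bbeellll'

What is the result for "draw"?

Looking at the pairs, the operation is to double every character.
Doing the same to "draw": "ddrraaww".

ddrraaww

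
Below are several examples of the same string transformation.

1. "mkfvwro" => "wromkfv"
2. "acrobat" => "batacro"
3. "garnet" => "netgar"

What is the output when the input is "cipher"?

What's happening: move the last 3 characters to the front (rotate right by 3).
So "cipher" becomes "hercip".

hercip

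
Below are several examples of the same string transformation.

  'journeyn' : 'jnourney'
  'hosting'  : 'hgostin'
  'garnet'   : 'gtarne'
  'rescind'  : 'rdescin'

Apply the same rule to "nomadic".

ncomadi

The rule is to swap the first and last characters, then move the last character to the front.
Working it through for "nomadic": intermediate "comadin", final "ncomadi".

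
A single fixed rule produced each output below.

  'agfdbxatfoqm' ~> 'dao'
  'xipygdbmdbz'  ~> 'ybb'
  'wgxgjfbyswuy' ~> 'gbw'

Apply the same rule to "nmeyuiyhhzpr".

yyz

The rule is to delete the first 2 characters, then keep one character in every 3, starting at position 2 (positions 2nd, 5th, 8th, ...).
For "nmeyuiyhhzpr" the result is "yyz".
(Check on "agfdbxatfoqm": → "fdbxatfoqm" → "dao" ✓)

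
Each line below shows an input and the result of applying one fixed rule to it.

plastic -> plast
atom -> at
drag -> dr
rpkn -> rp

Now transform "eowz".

What's happening: delete the last 2 characters.
Applying that to "eowz" gives "eo".

eo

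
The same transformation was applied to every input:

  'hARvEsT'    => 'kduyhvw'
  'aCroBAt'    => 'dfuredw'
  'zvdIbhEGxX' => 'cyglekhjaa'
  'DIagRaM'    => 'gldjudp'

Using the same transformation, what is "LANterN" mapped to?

odqwhuq

In each case the input is transformed by: shift every letter 3 places forward in the alphabet (wrapping around), then convert every letter to lowercase.
Applying both steps to "LANterN": "ODQwhuQ", then "odqwhuq".
(Check on "zvdIbhEGxX": → "cygLekHJaA" → "cyglekhjaa" ✓)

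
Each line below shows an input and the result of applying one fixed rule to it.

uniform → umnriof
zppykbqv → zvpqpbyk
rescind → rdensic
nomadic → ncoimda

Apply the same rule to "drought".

dtrhogu

In each case the input is transformed by: take characters alternately from the front and the back (1st, last, 2nd, 2nd-last, ...).
Applying that to "drought" gives "dtrhogu".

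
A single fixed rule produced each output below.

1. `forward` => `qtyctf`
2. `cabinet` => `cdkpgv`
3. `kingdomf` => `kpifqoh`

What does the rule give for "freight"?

Rule — delete the first character, then shift every letter 2 places forward in the alphabet (wrapping around).
Starting from "freight": after the first operation, "reight"; after the second, "tgkijv".
(Check on "cabinet": → "abinet" → "cdkpgv" ✓)

tgkijv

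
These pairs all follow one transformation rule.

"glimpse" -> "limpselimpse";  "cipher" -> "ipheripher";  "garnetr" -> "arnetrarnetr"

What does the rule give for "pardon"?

ardonardon

What's happening: delete the first character, then write the whole string twice.
Doing the same to "pardon": "ardonardon".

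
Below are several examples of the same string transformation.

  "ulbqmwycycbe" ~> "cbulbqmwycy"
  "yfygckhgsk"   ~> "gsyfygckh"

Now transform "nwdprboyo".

oynwdprb

The rule is to delete the last character, then move the last 2 characters to the front (rotate right by 2).
Starting from "nwdprboyo": after the first operation, "nwdprboy"; after the second, "oynwdprb".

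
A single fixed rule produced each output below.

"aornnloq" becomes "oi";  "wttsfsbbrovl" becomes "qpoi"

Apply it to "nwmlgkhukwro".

jhhl

Looking at the pairs, the operation is to shift every letter 3 places backward in the alphabet (wrapping around), then keep one character in every 3, starting at position 3 (positions 3rd, 6th, 9th, ...).
Starting from "nwmlgkhukwro": after the first operation, "ktjidherhtol"; after the second, "jhhl".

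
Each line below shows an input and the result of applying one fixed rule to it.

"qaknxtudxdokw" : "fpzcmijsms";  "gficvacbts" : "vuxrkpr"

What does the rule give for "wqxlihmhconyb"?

lfmaxwbwrd

In each case the input is transformed by: shift every letter 11 places backward in the alphabet (wrapping around), then delete the last 3 characters.
Starting from "wqxlihmhconyb": after the first operation, "lfmaxwbwrdcnq"; after the second, "lfmaxwbwrd".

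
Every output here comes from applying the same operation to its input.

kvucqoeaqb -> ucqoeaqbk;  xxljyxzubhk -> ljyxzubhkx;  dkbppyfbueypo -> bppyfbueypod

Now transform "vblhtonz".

lhtonzv

Each output is the input with this applied: move the first 2 characters to the end (rotate left by 2), then delete the last character.
On "vblhtonz" that produces "lhtonzv".
(Check on "dkbppyfbueypo": → "bppyfbueypodk" → "bppyfbueypod" ✓)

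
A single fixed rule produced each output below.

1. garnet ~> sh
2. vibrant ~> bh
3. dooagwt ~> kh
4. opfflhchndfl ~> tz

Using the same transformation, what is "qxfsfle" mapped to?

The transformation: shift every letter 12 places backward in the alphabet (wrapping around), then keep only the last 2 characters.
For "qxfsfle", step one produces "eltgtzs"; step two turns that into "zs".

zs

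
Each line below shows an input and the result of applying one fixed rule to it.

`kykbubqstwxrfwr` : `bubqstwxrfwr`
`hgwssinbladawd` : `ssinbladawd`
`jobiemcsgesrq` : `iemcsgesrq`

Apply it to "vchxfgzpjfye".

xfgzpjfye

Rule — delete the first 3 characters.
"vchxfgzpjfye" → "xfgzpjfye".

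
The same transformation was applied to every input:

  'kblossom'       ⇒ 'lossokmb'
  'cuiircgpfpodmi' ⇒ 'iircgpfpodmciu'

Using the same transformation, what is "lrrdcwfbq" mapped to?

The rule is to swap the first and last characters, then move the first 2 characters to the end (rotate left by 2).
On "lrrdcwfbq": the first step gives "qrrdcwfbl", and the second then gives "rdcwfblqr".

rdcwfblqr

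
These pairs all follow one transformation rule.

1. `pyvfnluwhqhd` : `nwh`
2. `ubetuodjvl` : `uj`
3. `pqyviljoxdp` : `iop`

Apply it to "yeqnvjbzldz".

vzz

In each case the input is transformed by: delete the first 3 characters, then keep one character in every 3, starting at position 2 (positions 2nd, 5th, 8th, ...).
On "yeqnvjbzldz" that produces "vzz".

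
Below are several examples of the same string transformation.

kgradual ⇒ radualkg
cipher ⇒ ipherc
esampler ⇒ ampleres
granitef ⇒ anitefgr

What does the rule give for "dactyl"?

Each output is the input with this applied: move the last 2 characters to the front (rotate right by 2), then swap the front and back halves of the string.
For "dactyl", step one produces "yldact"; step two turns that into "actyld".

actyld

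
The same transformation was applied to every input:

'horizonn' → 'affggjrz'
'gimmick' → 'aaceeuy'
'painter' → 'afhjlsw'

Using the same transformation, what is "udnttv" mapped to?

fllmnv

Each output is the input with this applied: shift every letter 8 places backward in the alphabet (wrapping around), then sort the characters into alphabetical order.
"udnttv" → "mvflln" → "fllmnv".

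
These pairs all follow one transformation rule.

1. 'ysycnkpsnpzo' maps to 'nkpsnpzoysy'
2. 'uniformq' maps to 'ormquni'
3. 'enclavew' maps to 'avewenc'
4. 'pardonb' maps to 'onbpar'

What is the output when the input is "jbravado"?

vadojbr

The rule is to move the first 3 characters to the end (rotate left by 3), then delete the first character.
"jbravado" → "avadojbr" → "vadojbr".
(Check on "uniformq": → "formquni" → "ormquni" ✓)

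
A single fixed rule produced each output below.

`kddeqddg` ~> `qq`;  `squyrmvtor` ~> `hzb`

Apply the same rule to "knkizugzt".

xhg

Each output is the input with this applied: shift every letter 13 places forward in the alphabet (wrapping around) — i.e. ROT13, then keep one character in every 3, starting at position 3 (positions 3rd, 6th, 9th, ...).
Starting from "knkizugzt": after the first operation, "xaxvmhtmg"; after the second, "xhg".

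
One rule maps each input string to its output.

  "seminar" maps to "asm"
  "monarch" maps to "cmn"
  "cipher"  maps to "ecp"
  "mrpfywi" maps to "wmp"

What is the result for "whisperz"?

The transformation: move the last 3 characters to the front (rotate right by 3), then keep every other character starting from the second (positions 2nd, 4th, 6th, ...).
Working it through for "whisperz": intermediate "erzwhisp", final "rwip".
(Check on "mrpfywi": → "ywimrpf" → "wmp" ✓)

rwip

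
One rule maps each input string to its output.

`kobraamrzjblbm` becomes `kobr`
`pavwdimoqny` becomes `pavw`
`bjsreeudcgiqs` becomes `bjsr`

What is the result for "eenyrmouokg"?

eeny

What's happening: keep only the first 4 characters.
Applying that to "eenyrmouokg" gives "eeny".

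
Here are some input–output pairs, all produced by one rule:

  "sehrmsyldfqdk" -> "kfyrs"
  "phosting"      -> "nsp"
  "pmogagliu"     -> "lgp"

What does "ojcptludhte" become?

tupo

What's happening: keep one character in every 3, starting at position 1 (positions 1st, 4th, 7th, ...), then reverse the string.
Applying both steps to "ojcptludhte": "oput", then "tupo".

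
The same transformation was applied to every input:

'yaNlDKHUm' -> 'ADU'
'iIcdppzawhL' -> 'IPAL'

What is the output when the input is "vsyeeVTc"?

Each output is the input with this applied: keep one character in every 3, starting at position 2 (positions 2nd, 5th, 8th, ...), then convert every letter to uppercase.
On "vsyeeVTc": the first step gives "sec", and the second then gives "SEC".

SEC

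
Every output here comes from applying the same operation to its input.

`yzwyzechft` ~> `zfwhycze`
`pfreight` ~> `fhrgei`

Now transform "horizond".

onroiz

Looking at the pairs, the operation is to take characters alternately from the front and the back (1st, last, 2nd, 2nd-last, ...), then delete the first 2 characters.
"horizond" → "onroiz".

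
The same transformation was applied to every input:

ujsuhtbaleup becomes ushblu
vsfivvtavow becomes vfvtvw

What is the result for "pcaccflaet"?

Rule — keep every other character starting from the first (positions 1st, 3rd, 5th, ...).
So "pcaccflaet" becomes "pacle".

pacle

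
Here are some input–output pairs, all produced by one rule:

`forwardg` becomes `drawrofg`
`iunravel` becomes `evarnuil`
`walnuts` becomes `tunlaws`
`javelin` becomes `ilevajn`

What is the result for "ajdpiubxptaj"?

The pattern: reverse the string, then move the first character to the end.
For "ajdpiubxptaj", step one produces "jatpxbuipdja"; step two turns that into "atpxbuipdjaj".

atpxbuipdjaj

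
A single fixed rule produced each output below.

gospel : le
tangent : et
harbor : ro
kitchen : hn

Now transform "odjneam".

em

The pattern: swap each adjacent pair of characters (1↔2, 3↔4, ...), then keep only the last 2 characters.
Applying both steps to "odjneam": "donjaem", then "em".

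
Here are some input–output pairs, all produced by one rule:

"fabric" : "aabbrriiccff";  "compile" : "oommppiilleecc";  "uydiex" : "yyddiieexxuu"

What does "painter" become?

aaiinntteerrpp

What's happening: move the first character to the end, then double every character.
On "painter": the first step gives "ainterp", and the second then gives "aaiinntteerrpp".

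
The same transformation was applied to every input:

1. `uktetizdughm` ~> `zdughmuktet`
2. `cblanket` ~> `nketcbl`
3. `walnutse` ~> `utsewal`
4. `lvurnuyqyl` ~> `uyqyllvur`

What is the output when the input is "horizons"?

zonshor

Looking at the pairs, the operation is to swap the front and back halves of the string, then delete the last character.
Starting from "horizons": after the first operation, "zonshori"; after the second, "zonshor".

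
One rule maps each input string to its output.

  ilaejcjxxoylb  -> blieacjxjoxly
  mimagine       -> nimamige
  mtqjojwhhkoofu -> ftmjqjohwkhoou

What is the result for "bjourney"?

ejbuonry

The transformation: swap each adjacent pair of characters (1↔2, 3↔4, ...), then move the last character to the front.
"bjourney" → "jbuonrye" → "ejbuonry".
(Check on "ilaejcjxxoylb": → "lieacjxjoxlyb" → "blieacjxjoxly" ✓)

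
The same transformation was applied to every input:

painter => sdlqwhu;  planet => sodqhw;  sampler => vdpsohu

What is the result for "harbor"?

kdueru

Looking at the pairs, the operation is to shift every letter 3 places forward in the alphabet (wrapping around).
Applying that to "harbor" gives "kdueru".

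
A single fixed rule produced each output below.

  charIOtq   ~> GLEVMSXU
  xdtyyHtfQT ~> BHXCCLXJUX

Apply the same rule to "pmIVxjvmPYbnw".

TQMZBNZQTCFRA

The rule is to shift every letter 4 places forward in the alphabet (wrapping around), then convert every letter to uppercase.
For "pmIVxjvmPYbnw", step one produces "tqMZbnzqTCfra"; step two turns that into "TQMZBNZQTCFRA".
(Check on "charIOtq": → "glevMSxu" → "GLEVMSXU" ✓)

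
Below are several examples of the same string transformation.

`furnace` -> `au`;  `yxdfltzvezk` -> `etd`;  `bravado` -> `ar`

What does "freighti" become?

In each case the input is transformed by: reverse the string, then keep one character in every 3, starting at position 3 (positions 3rd, 6th, 9th, ...).
For "freighti", step one produces "ithgierf"; step two turns that into "he".

he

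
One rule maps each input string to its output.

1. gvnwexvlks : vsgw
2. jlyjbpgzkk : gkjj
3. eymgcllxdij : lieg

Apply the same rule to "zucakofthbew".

fbza

What's happening: keep one character in every 3, starting at position 1 (positions 1st, 4th, 7th, ...), then swap the front and back halves of the string.
Applying both steps to "zucakofthbew": "zafb", then "fbza".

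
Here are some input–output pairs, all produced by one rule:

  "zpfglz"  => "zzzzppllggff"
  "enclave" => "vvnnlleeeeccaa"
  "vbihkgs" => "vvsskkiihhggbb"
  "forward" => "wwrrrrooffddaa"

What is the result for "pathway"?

yywwttpphhaaaa

Rule — sort the characters into reverse alphabetical order, then double every character.
Applying both steps to "pathway": "ywtphaa", then "yywwttpphhaaaa".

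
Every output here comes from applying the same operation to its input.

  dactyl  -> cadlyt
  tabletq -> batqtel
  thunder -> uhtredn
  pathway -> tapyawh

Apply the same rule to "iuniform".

Looking at the pairs, the operation is to reverse the string, then move the last 3 characters to the front (rotate right by 3).
For "iuniform", step one produces "mrofinui"; step two turns that into "nuimrofi".
(Check on "pathway": → "yawhtap" → "tapyawh" ✓)

nuimrofi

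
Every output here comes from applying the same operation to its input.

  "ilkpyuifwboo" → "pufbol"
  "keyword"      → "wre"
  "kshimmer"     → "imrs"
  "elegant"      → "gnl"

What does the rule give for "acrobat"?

The transformation: keep every other character starting from the second (positions 2nd, 4th, 6th, ...), then move the first character to the end.
On "acrobat" that produces "oac".
(Check on "kshimmer": → "simr" → "imrs" ✓)

oac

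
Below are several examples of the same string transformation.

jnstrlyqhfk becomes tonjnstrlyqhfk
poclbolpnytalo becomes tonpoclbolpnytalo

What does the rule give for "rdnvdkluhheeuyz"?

tonrdnvdkluhheeuyz

What's happening: prepend "ton".
For "rdnvdkluhheeuyz" the result is "tonrdnvdkluhheeuyz".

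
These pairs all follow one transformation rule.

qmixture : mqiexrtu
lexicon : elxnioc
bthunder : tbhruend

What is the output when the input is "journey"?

ojuyren

The pattern: move the first character to the end, then take characters alternately from the front and the back (1st, last, 2nd, 2nd-last, ...).
Doing the same to "journey": "ojuyren".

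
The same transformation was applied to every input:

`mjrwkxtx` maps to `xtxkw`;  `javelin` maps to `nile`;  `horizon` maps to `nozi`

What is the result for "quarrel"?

The rule is to delete the first 3 characters, then reverse the string.
For "quarrel", step one produces "rrel"; step two turns that into "lerr".

lerr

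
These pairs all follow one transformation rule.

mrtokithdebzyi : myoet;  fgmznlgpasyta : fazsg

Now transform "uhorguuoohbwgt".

Rule — keep one character in every 3, starting at position 1 (positions 1st, 4th, 7th, ...), then take characters alternately from the front and the back (1st, last, 2nd, 2nd-last, ...).
On "uhorguuoohbwgt": the first step gives "uruhg", and the second then gives "ugrhu".

ugrhu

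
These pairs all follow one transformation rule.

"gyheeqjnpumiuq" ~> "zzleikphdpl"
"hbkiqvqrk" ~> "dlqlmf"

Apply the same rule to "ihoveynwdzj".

Looking at the pairs, the operation is to delete the first 3 characters, then shift every letter 5 places backward in the alphabet (wrapping around).
For "ihoveynwdzj", step one produces "veynwdzj"; step two turns that into "qztiryue".

qztiryue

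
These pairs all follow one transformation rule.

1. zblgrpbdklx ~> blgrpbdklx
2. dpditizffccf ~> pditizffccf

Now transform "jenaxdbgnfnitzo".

Looking at the pairs, the operation is to delete the first character.
On "jenaxdbgnfnitzo" that produces "enaxdbgnfnitzo".

enaxdbgnfnitzo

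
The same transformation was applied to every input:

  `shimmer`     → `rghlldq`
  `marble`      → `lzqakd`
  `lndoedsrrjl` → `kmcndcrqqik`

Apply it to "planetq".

The rule is to shift every letter 1 place backward in the alphabet (wrapping around).
"planetq" → "okzmdsp".

okzmdsp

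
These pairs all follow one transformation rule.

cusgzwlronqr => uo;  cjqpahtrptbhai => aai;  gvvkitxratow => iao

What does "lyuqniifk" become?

What's happening: keep only the vowels.
Doing the same to "lyuqniifk": "uii".

uii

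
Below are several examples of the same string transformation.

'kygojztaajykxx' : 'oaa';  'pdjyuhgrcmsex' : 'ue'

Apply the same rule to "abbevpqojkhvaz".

What's happening: keep only the vowels.
On "abbevpqojkhvaz" that produces "aeoa".

aeoa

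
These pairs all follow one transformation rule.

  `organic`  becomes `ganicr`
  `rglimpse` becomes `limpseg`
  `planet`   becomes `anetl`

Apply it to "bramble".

ambler

The transformation: delete the first character, then move the first character to the end.
Applying both steps to "bramble": "ramble", then "ambler".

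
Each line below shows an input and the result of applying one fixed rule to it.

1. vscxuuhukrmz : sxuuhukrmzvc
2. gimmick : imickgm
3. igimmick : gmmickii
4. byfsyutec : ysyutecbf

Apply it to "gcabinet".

The transformation: move the first 2 characters to the end (rotate left by 2), then swap the first and last characters.
Working it through for "gcabinet": intermediate "abinetgc", final "cbinetga".

cbinetga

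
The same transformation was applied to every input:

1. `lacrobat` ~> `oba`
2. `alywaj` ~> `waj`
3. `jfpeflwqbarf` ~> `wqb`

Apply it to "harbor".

In each case the input is transformed by: swap the front and back halves of the string, then keep only the first 3 characters.
On "harbor" that produces "bor".

bor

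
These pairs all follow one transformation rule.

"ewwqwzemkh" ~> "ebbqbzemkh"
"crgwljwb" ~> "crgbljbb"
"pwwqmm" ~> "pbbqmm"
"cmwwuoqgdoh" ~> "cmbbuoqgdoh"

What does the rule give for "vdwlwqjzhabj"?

vdblbqjzhabj

Rule — replace every "w" with "b".
For "vdwlwqjzhabj" the result is "vdblbqjzhabj".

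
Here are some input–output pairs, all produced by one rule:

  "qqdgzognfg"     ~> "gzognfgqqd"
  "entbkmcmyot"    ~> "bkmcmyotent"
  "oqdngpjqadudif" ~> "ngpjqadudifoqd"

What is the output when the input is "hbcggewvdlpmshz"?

The pattern: move the first 3 characters to the end (rotate left by 3).
"hbcggewvdlpmshz" → "ggewvdlpmshzhbc".

ggewvdlpmshzhbc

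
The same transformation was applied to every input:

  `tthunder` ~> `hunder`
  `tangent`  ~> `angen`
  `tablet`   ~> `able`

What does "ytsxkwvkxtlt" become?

ysxkwvkxl

In each case the input is transformed by: remove every "t".
For "ytsxkwvkxtlt" the result is "ysxkwvkxl".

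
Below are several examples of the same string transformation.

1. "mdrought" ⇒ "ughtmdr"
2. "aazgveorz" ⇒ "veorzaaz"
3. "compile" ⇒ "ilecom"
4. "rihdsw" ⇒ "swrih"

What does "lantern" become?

What's happening: move the first 3 characters to the end (rotate left by 3), then delete the first character.
For "lantern" the result is "ernlan".

ernlan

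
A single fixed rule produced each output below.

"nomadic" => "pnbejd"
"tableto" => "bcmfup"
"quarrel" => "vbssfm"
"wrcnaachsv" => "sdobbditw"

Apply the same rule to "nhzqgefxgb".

The rule is to shift every letter 1 place forward in the alphabet (wrapping around), then delete the first character.
On "nhzqgefxgb": the first step gives "oiarhfgyhc", and the second then gives "iarhfgyhc".

iarhfgyhc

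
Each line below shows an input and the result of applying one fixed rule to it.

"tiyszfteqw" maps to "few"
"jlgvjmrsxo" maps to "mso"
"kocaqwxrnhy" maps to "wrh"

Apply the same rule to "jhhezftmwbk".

Rule — keep every other character starting from the second (positions 2nd, 4th, 6th, ...), then keep only the last 3 characters.
For "jhhezftmwbk", step one produces "hefmb"; step two turns that into "fmb".

fmb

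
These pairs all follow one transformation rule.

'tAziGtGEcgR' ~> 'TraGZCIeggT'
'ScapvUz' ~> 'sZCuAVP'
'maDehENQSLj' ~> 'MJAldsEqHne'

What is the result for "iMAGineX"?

IxmEaNgI

The rule is to take characters alternately from the front and the back (1st, last, 2nd, 2nd-last, ...), then flip the case of every letter.
On "iMAGineX": the first step gives "iXMeAnGi", and the second then gives "IxmEaNgI".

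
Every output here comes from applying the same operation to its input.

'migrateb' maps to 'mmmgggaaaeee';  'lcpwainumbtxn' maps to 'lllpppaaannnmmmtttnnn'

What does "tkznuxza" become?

The transformation: keep every other character starting from the first (positions 1st, 3rd, 5th, ...), then repeat every character 3 times.
Applying both steps to "tkznuxza": "tzuz", then "tttzzzuuuzzz".

tttzzzuuuzzz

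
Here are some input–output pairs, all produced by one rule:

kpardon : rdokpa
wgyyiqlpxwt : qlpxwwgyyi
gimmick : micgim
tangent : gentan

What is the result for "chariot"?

riocha

The pattern: delete the last character, then swap the front and back halves of the string.
"chariot" → "chario" → "riocha".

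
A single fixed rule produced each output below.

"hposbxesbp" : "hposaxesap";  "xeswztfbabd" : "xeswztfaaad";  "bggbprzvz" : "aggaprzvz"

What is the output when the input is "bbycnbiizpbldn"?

The pattern: replace every "b" with "a".
"bbycnbiizpbldn" → "aaycnaiizpaldn".

aaycnaiizpaldn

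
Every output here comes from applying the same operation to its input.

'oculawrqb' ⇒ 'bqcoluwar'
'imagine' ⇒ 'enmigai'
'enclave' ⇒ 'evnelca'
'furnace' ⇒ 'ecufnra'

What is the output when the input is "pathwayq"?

The rule is to move the last 2 characters to the front (rotate right by 2), then swap each adjacent pair of characters (1↔2, 3↔4, ...).
For "pathwayq", step one produces "yqpathwa"; step two turns that into "qyaphtaw".

qyaphtaw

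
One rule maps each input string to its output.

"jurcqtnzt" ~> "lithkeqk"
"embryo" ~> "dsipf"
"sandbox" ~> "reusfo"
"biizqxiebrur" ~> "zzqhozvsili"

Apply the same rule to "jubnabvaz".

In each case the input is transformed by: delete the first character, then shift every letter 9 places backward in the alphabet (wrapping around).
On "jubnabvaz": the first step gives "ubnabvaz", and the second then gives "lsersmrq".

lsersmrq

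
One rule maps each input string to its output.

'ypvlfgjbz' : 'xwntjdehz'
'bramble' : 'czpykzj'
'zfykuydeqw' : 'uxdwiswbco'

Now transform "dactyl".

jbyarw

In each case the input is transformed by: move the last character to the front, then shift every letter 2 places backward in the alphabet (wrapping around).
For "dactyl" the result is "jbyarw".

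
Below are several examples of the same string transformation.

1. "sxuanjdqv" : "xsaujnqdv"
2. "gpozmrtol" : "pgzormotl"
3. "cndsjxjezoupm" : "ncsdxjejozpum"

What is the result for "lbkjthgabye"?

bljkhtagybe

Each output is the input with this applied: swap each adjacent pair of characters (1↔2, 3↔4, ...).
So "lbkjthgabye" becomes "bljkhtagybe".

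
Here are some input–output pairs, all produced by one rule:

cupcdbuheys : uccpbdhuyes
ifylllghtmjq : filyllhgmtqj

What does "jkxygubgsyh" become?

What's happening: swap each adjacent pair of characters (1↔2, 3↔4, ...).
"jkxygubgsyh" → "kjyxuggbysh".

kjyxuggbysh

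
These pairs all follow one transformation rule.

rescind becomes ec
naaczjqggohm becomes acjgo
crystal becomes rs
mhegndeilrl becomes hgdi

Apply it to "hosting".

The transformation: delete the last 2 characters, then keep every other character starting from the second (positions 2nd, 4th, 6th, ...).
On "hosting" that produces "ot".

ot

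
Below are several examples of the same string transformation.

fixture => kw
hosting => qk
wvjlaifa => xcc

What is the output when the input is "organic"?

tp

The pattern: shift every letter 2 places forward in the alphabet (wrapping around), then keep one character in every 3, starting at position 2 (positions 2nd, 5th, 8th, ...).
Applying that to "organic" gives "tp".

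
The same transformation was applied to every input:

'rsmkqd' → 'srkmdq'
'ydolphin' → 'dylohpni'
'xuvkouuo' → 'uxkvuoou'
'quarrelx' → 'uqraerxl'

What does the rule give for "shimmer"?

Looking at the pairs, the operation is to swap each adjacent pair of characters (1↔2, 3↔4, ...).
For "shimmer" the result is "hsmiemr".

hsmiemr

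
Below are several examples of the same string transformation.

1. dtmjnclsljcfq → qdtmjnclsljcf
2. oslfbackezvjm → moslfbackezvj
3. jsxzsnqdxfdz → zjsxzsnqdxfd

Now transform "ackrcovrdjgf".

fackrcovrdjg

Looking at the pairs, the operation is to move the last character to the front.
"ackrcovrdjgf" → "fackrcovrdjg".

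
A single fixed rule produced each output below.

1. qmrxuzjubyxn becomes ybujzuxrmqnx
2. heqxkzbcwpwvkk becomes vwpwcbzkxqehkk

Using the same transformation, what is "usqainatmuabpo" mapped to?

baumtaniaqsuop

The pattern: move the last 2 characters to the front (rotate right by 2), then reverse the string.
For "usqainatmuabpo", step one produces "pousqainatmuab"; step two turns that into "baumtaniaqsuop".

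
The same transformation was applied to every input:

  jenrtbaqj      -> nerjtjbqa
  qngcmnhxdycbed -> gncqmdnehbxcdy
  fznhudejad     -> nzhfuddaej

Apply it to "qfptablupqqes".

pftqasbelquqp

The rule is to move the first 2 characters to the end (rotate left by 2), then take characters alternately from the front and the back (1st, last, 2nd, 2nd-last, ...).
"qfptablupqqes" → "ptablupqqesqf" → "pftqasbelquqp".
(Check on "qngcmnhxdycbed": → "gcmnhxdycbedqn" → "gncqmdnehbxcdy" ✓)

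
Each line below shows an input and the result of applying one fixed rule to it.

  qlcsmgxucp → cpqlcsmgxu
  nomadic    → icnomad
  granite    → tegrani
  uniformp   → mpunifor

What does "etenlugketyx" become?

The rule is to move the last 2 characters to the front (rotate right by 2).
Applying that to "etenlugketyx" gives "yxetenlugket".

yxetenlugket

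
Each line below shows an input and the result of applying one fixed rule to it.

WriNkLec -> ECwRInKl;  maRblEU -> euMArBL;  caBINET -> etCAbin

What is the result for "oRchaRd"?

Looking at the pairs, the operation is to flip the case of every letter, then move the last 2 characters to the front (rotate right by 2).
Doing the same to "oRchaRd": "rDOrCHA".

rDOrCHA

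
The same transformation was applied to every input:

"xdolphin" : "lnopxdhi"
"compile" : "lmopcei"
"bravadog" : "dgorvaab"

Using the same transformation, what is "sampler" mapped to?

mprsael

Each output is the input with this applied: sort the characters into alphabetical order, then move the first 3 characters to the end (rotate left by 3).
For "sampler" the result is "mprsael".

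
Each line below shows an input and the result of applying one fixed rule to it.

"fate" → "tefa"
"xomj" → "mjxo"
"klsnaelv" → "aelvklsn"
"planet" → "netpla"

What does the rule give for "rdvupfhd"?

pfhdrdvu

In each case the input is transformed by: swap the front and back halves of the string.
On "rdvupfhd" that produces "pfhdrdvu".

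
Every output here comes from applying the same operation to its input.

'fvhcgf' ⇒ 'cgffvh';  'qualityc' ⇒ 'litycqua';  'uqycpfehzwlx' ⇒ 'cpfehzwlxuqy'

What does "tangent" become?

The transformation: move the first 3 characters to the end (rotate left by 3).
For "tangent" the result is "genttan".

genttan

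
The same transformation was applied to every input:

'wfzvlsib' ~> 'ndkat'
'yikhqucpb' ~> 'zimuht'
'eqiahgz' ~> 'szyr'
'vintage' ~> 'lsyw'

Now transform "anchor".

Each output is the input with this applied: shift every letter 8 places backward in the alphabet (wrapping around), then delete the first 3 characters.
Applying both steps to "anchor": "sfuzgj", then "zgj".

zgj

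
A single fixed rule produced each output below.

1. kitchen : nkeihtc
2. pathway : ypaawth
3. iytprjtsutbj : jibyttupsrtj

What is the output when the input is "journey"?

yjeonur

What's happening: reverse the string, then take characters alternately from the front and the back (1st, last, 2nd, 2nd-last, ...).
Doing the same to "journey": "yjeonur".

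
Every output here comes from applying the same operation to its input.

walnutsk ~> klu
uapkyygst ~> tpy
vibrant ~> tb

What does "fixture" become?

ex

The pattern: take characters alternately from the front and the back (1st, last, 2nd, 2nd-last, ...), then keep one character in every 3, starting at position 2 (positions 2nd, 5th, 8th, ...).
Working it through for "fixture": intermediate "feirxut", final "ex".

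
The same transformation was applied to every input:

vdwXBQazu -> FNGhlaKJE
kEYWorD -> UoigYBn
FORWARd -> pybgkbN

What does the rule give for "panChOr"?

What's happening: flip the case of every letter, then shift every letter 10 places forward in the alphabet (wrapping around).
Starting from "panChOr": after the first operation, "PANcHoR"; after the second, "ZKXmRyB".

ZKXmRyB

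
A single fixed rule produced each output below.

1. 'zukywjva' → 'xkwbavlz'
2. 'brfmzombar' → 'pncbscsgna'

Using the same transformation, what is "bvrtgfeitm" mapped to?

In each case the input is transformed by: shift every letter 1 place forward in the alphabet (wrapping around), then swap the front and back halves of the string.
Applying both steps to "bvrtgfeitm": "cwsuhgfjun", then "gfjuncwsuh".
(Check on "brfmzombar": → "csgnapncbs" → "pncbscsgna" ✓)

gfjuncwsuh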